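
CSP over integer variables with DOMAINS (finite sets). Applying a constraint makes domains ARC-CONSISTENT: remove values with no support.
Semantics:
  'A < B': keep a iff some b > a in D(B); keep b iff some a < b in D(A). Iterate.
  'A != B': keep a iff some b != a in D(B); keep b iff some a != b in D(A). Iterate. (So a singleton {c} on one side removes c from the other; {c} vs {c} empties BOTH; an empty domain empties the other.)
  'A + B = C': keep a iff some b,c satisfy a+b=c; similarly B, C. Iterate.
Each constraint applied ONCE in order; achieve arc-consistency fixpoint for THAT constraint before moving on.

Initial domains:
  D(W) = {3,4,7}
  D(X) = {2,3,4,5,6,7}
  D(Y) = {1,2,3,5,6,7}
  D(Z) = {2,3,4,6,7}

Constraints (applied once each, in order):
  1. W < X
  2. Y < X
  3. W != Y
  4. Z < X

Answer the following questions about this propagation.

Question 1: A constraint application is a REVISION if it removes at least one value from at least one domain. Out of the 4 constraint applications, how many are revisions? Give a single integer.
Answer: 3

Derivation:
Constraint 1 (W < X) on D(W)={3,4,7} D(X)={2,3,4,5,6,7}: W {3,4,7}->{3,4}; X {2,3,4,5,6,7}->{4,5,6,7} => REVISION
Constraint 2 (Y < X) on D(Y)={1,2,3,5,6,7} D(X)={4,5,6,7}: Y {1,2,3,5,6,7}->{1,2,3,5,6} => REVISION
Constraint 3 (W != Y) on D(W)={3,4} D(Y)={1,2,3,5,6}: no change => not a revision
Constraint 4 (Z < X) on D(Z)={2,3,4,6,7} D(X)={4,5,6,7}: Z {2,3,4,6,7}->{2,3,4,6} => REVISION
Total revisions = 3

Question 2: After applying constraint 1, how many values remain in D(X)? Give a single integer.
Constraint 1 (W < X) on D(W)={3,4,7} D(X)={2,3,4,5,6,7}: W {3,4,7}->{3,4}; X {2,3,4,5,6,7}->{4,5,6,7}
So after constraint 1: D(X)={4,5,6,7}, size = 4

Answer: 4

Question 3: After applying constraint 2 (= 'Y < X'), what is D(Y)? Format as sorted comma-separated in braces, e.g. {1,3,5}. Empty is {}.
Constraint 1 (W < X) on D(W)={3,4,7} D(X)={2,3,4,5,6,7}: W {3,4,7}->{3,4}; X {2,3,4,5,6,7}->{4,5,6,7}
Constraint 2 (Y < X) on D(Y)={1,2,3,5,6,7} D(X)={4,5,6,7}: Y {1,2,3,5,6,7}->{1,2,3,5,6}
So after constraint 2: D(Y) = {1,2,3,5,6}

Answer: {1,2,3,5,6}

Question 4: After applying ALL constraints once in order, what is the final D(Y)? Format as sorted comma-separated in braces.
Answer: {1,2,3,5,6}

Derivation:
Constraint 1 (W < X) on D(W)={3,4,7} D(X)={2,3,4,5,6,7}: W {3,4,7}->{3,4}; X {2,3,4,5,6,7}->{4,5,6,7}
Constraint 2 (Y < X) on D(Y)={1,2,3,5,6,7} D(X)={4,5,6,7}: Y {1,2,3,5,6,7}->{1,2,3,5,6}
Constraint 3 (W != Y) on D(W)={3,4} D(Y)={1,2,3,5,6}: no change
Constraint 4 (Z < X) on D(Z)={2,3,4,6,7} D(X)={4,5,6,7}: Z {2,3,4,6,7}->{2,3,4,6}
So after all 4 constraints: D(Y) = {1,2,3,5,6}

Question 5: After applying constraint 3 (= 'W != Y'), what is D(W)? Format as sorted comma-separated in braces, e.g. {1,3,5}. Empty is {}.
Answer: {3,4}

Derivation:
Constraint 1 (W < X) on D(W)={3,4,7} D(X)={2,3,4,5,6,7}: W {3,4,7}->{3,4}; X {2,3,4,5,6,7}->{4,5,6,7}
Constraint 2 (Y < X) on D(Y)={1,2,3,5,6,7} D(X)={4,5,6,7}: Y {1,2,3,5,6,7}->{1,2,3,5,6}
Constraint 3 (W != Y) on D(W)={3,4} D(Y)={1,2,3,5,6}: no change
So after constraint 3: D(W) = {3,4}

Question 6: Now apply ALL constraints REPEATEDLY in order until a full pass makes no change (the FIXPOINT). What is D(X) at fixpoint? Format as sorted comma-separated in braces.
Answer: {4,5,6,7}

Derivation:
pass 0 (initial): D(X)={2,3,4,5,6,7}
pass 1: W {3,4,7}->{3,4}; X {2,3,4,5,6,7}->{4,5,6,7}; Y {1,2,3,5,6,7}->{1,2,3,5,6}; Z {2,3,4,6,7}->{2,3,4,6}
pass 2: no change
Fixpoint after 2 passes: D(X) = {4,5,6,7}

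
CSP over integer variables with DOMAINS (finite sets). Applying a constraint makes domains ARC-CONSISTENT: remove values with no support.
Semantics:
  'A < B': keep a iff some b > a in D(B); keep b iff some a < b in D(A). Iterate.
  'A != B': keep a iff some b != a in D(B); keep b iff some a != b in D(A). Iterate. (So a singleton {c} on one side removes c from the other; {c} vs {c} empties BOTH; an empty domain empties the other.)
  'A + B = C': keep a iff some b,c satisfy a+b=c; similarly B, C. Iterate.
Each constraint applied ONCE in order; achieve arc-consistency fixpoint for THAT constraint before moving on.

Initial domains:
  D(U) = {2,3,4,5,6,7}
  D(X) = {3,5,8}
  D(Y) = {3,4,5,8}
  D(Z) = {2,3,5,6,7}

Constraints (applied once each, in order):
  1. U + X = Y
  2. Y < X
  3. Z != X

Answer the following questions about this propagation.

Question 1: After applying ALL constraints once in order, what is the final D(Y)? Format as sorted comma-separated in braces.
Answer: {}

Derivation:
Constraint 1 (U + X = Y) on D(U)={2,3,4,5,6,7} D(X)={3,5,8} D(Y)={3,4,5,8}: U {2,3,4,5,6,7}->{2,3,5}; X {3,5,8}->{3,5}; Y {3,4,5,8}->{5,8}
Constraint 2 (Y < X) on D(Y)={5,8} D(X)={3,5}: Y {5,8}->{}; X {3,5}->{}
Constraint 3 (Z != X) on D(Z)={2,3,5,6,7} D(X)={}: Z {2,3,5,6,7}->{}
So after all 3 constraints: D(Y) = {}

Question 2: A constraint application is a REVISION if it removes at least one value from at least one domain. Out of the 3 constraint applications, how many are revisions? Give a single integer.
Constraint 1 (U + X = Y) on D(U)={2,3,4,5,6,7} D(X)={3,5,8} D(Y)={3,4,5,8}: U {2,3,4,5,6,7}->{2,3,5}; X {3,5,8}->{3,5}; Y {3,4,5,8}->{5,8} => REVISION
Constraint 2 (Y < X) on D(Y)={5,8} D(X)={3,5}: Y {5,8}->{}; X {3,5}->{} => REVISION
Constraint 3 (Z != X) on D(Z)={2,3,5,6,7} D(X)={}: Z {2,3,5,6,7}->{} => REVISION
Total revisions = 3

Answer: 3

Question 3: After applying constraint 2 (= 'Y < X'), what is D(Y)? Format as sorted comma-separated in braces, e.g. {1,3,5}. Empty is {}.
Constraint 1 (U + X = Y) on D(U)={2,3,4,5,6,7} D(X)={3,5,8} D(Y)={3,4,5,8}: U {2,3,4,5,6,7}->{2,3,5}; X {3,5,8}->{3,5}; Y {3,4,5,8}->{5,8}
Constraint 2 (Y < X) on D(Y)={5,8} D(X)={3,5}: Y {5,8}->{}; X {3,5}->{}
So after constraint 2: D(Y) = {}

Answer: {}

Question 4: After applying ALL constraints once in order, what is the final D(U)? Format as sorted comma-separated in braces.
Constraint 1 (U + X = Y) on D(U)={2,3,4,5,6,7} D(X)={3,5,8} D(Y)={3,4,5,8}: U {2,3,4,5,6,7}->{2,3,5}; X {3,5,8}->{3,5}; Y {3,4,5,8}->{5,8}
Constraint 2 (Y < X) on D(Y)={5,8} D(X)={3,5}: Y {5,8}->{}; X {3,5}->{}
Constraint 3 (Z != X) on D(Z)={2,3,5,6,7} D(X)={}: Z {2,3,5,6,7}->{}
So after all 3 constraints: D(U) = {2,3,5}

Answer: {2,3,5}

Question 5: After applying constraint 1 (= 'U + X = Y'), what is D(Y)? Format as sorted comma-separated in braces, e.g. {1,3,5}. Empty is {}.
Answer: {5,8}

Derivation:
Constraint 1 (U + X = Y) on D(U)={2,3,4,5,6,7} D(X)={3,5,8} D(Y)={3,4,5,8}: U {2,3,4,5,6,7}->{2,3,5}; X {3,5,8}->{3,5}; Y {3,4,5,8}->{5,8}
So after constraint 1: D(Y) = {5,8}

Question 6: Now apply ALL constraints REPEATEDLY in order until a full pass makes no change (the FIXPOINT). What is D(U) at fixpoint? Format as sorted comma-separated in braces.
pass 0 (initial): D(U)={2,3,4,5,6,7}
pass 1: U {2,3,4,5,6,7}->{2,3,5}; X {3,5,8}->{}; Y {3,4,5,8}->{}; Z {2,3,5,6,7}->{}
pass 2: U {2,3,5}->{}
pass 3: no change
Fixpoint after 3 passes: D(U) = {}

Answer: {}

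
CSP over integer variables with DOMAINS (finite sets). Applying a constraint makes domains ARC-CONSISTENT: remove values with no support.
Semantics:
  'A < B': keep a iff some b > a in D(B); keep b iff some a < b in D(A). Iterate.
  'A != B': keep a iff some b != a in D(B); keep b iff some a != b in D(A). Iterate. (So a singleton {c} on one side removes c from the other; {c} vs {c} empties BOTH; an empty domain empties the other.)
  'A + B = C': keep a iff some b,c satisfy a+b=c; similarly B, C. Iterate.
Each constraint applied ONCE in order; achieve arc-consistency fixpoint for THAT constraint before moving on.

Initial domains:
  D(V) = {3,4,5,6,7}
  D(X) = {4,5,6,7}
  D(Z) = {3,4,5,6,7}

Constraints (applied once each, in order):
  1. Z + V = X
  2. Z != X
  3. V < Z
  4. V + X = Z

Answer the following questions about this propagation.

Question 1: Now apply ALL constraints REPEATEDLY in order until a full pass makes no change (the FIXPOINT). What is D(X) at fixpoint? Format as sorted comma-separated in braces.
Answer: {}

Derivation:
pass 0 (initial): D(X)={4,5,6,7}
pass 1: V {3,4,5,6,7}->{}; X {4,5,6,7}->{}; Z {3,4,5,6,7}->{}
pass 2: no change
Fixpoint after 2 passes: D(X) = {}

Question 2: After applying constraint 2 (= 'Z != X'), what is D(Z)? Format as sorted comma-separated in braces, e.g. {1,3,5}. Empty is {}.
Answer: {3,4}

Derivation:
Constraint 1 (Z + V = X) on D(Z)={3,4,5,6,7} D(V)={3,4,5,6,7} D(X)={4,5,6,7}: Z {3,4,5,6,7}->{3,4}; V {3,4,5,6,7}->{3,4}; X {4,5,6,7}->{6,7}
Constraint 2 (Z != X) on D(Z)={3,4} D(X)={6,7}: no change
So after constraint 2: D(Z) = {3,4}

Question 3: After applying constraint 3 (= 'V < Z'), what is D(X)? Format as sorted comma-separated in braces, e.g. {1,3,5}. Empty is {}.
Answer: {6,7}

Derivation:
Constraint 1 (Z + V = X) on D(Z)={3,4,5,6,7} D(V)={3,4,5,6,7} D(X)={4,5,6,7}: Z {3,4,5,6,7}->{3,4}; V {3,4,5,6,7}->{3,4}; X {4,5,6,7}->{6,7}
Constraint 2 (Z != X) on D(Z)={3,4} D(X)={6,7}: no change
Constraint 3 (V < Z) on D(V)={3,4} D(Z)={3,4}: V {3,4}->{3}; Z {3,4}->{4}
So after constraint 3: D(X) = {6,7}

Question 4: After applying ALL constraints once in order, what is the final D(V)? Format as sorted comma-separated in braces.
Constraint 1 (Z + V = X) on D(Z)={3,4,5,6,7} D(V)={3,4,5,6,7} D(X)={4,5,6,7}: Z {3,4,5,6,7}->{3,4}; V {3,4,5,6,7}->{3,4}; X {4,5,6,7}->{6,7}
Constraint 2 (Z != X) on D(Z)={3,4} D(X)={6,7}: no change
Constraint 3 (V < Z) on D(V)={3,4} D(Z)={3,4}: V {3,4}->{3}; Z {3,4}->{4}
Constraint 4 (V + X = Z) on D(V)={3} D(X)={6,7} D(Z)={4}: V {3}->{}; X {6,7}->{}; Z {4}->{}
So after all 4 constraints: D(V) = {}

Answer: {}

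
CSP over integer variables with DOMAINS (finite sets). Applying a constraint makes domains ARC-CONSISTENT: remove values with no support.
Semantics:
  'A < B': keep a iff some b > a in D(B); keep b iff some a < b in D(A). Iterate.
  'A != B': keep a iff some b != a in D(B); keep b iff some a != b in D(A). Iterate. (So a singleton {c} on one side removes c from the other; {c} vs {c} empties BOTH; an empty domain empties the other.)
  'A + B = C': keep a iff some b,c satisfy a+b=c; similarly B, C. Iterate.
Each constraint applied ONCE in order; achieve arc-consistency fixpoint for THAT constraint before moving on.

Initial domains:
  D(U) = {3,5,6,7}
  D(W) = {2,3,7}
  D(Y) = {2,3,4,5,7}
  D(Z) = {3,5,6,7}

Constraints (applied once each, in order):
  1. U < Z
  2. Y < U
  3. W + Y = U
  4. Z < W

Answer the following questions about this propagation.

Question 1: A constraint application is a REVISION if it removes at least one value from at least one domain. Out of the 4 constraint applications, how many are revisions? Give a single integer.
Answer: 4

Derivation:
Constraint 1 (U < Z) on D(U)={3,5,6,7} D(Z)={3,5,6,7}: U {3,5,6,7}->{3,5,6}; Z {3,5,6,7}->{5,6,7} => REVISION
Constraint 2 (Y < U) on D(Y)={2,3,4,5,7} D(U)={3,5,6}: Y {2,3,4,5,7}->{2,3,4,5} => REVISION
Constraint 3 (W + Y = U) on D(W)={2,3,7} D(Y)={2,3,4,5} D(U)={3,5,6}: W {2,3,7}->{2,3}; Y {2,3,4,5}->{2,3,4}; U {3,5,6}->{5,6} => REVISION
Constraint 4 (Z < W) on D(Z)={5,6,7} D(W)={2,3}: Z {5,6,7}->{}; W {2,3}->{} => REVISION
Total revisions = 4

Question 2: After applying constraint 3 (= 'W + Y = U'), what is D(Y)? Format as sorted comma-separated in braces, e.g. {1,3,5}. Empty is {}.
Constraint 1 (U < Z) on D(U)={3,5,6,7} D(Z)={3,5,6,7}: U {3,5,6,7}->{3,5,6}; Z {3,5,6,7}->{5,6,7}
Constraint 2 (Y < U) on D(Y)={2,3,4,5,7} D(U)={3,5,6}: Y {2,3,4,5,7}->{2,3,4,5}
Constraint 3 (W + Y = U) on D(W)={2,3,7} D(Y)={2,3,4,5} D(U)={3,5,6}: W {2,3,7}->{2,3}; Y {2,3,4,5}->{2,3,4}; U {3,5,6}->{5,6}
So after constraint 3: D(Y) = {2,3,4}

Answer: {2,3,4}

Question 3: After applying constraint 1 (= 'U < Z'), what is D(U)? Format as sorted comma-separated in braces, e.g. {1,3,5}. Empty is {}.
Constraint 1 (U < Z) on D(U)={3,5,6,7} D(Z)={3,5,6,7}: U {3,5,6,7}->{3,5,6}; Z {3,5,6,7}->{5,6,7}
So after constraint 1: D(U) = {3,5,6}

Answer: {3,5,6}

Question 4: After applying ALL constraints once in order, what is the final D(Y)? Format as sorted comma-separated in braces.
Answer: {2,3,4}

Derivation:
Constraint 1 (U < Z) on D(U)={3,5,6,7} D(Z)={3,5,6,7}: U {3,5,6,7}->{3,5,6}; Z {3,5,6,7}->{5,6,7}
Constraint 2 (Y < U) on D(Y)={2,3,4,5,7} D(U)={3,5,6}: Y {2,3,4,5,7}->{2,3,4,5}
Constraint 3 (W + Y = U) on D(W)={2,3,7} D(Y)={2,3,4,5} D(U)={3,5,6}: W {2,3,7}->{2,3}; Y {2,3,4,5}->{2,3,4}; U {3,5,6}->{5,6}
Constraint 4 (Z < W) on D(Z)={5,6,7} D(W)={2,3}: Z {5,6,7}->{}; W {2,3}->{}
So after all 4 constraints: D(Y) = {2,3,4}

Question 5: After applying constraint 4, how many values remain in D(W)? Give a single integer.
Answer: 0

Derivation:
Constraint 1 (U < Z) on D(U)={3,5,6,7} D(Z)={3,5,6,7}: U {3,5,6,7}->{3,5,6}; Z {3,5,6,7}->{5,6,7}
Constraint 2 (Y < U) on D(Y)={2,3,4,5,7} D(U)={3,5,6}: Y {2,3,4,5,7}->{2,3,4,5}
Constraint 3 (W + Y = U) on D(W)={2,3,7} D(Y)={2,3,4,5} D(U)={3,5,6}: W {2,3,7}->{2,3}; Y {2,3,4,5}->{2,3,4}; U {3,5,6}->{5,6}
Constraint 4 (Z < W) on D(Z)={5,6,7} D(W)={2,3}: Z {5,6,7}->{}; W {2,3}->{}
So after constraint 4: D(W)={}, size = 0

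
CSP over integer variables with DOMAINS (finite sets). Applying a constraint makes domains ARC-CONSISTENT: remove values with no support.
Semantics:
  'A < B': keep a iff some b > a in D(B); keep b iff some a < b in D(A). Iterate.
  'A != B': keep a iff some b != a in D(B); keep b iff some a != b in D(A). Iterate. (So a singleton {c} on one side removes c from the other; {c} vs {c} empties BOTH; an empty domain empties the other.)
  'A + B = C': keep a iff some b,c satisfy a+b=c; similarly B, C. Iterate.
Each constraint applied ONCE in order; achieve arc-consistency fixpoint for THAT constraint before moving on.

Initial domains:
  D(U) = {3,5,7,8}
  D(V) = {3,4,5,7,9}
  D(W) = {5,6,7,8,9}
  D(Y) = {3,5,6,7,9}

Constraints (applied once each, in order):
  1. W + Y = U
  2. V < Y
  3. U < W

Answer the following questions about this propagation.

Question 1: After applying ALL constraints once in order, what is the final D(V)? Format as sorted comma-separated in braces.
Constraint 1 (W + Y = U) on D(W)={5,6,7,8,9} D(Y)={3,5,6,7,9} D(U)={3,5,7,8}: W {5,6,7,8,9}->{5}; Y {3,5,6,7,9}->{3}; U {3,5,7,8}->{8}
Constraint 2 (V < Y) on D(V)={3,4,5,7,9} D(Y)={3}: V {3,4,5,7,9}->{}; Y {3}->{}
Constraint 3 (U < W) on D(U)={8} D(W)={5}: U {8}->{}; W {5}->{}
So after all 3 constraints: D(V) = {}

Answer: {}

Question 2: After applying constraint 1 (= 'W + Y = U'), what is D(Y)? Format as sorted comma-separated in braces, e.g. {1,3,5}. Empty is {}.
Constraint 1 (W + Y = U) on D(W)={5,6,7,8,9} D(Y)={3,5,6,7,9} D(U)={3,5,7,8}: W {5,6,7,8,9}->{5}; Y {3,5,6,7,9}->{3}; U {3,5,7,8}->{8}
So after constraint 1: D(Y) = {3}

Answer: {3}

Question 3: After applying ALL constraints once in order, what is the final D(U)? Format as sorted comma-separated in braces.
Constraint 1 (W + Y = U) on D(W)={5,6,7,8,9} D(Y)={3,5,6,7,9} D(U)={3,5,7,8}: W {5,6,7,8,9}->{5}; Y {3,5,6,7,9}->{3}; U {3,5,7,8}->{8}
Constraint 2 (V < Y) on D(V)={3,4,5,7,9} D(Y)={3}: V {3,4,5,7,9}->{}; Y {3}->{}
Constraint 3 (U < W) on D(U)={8} D(W)={5}: U {8}->{}; W {5}->{}
So after all 3 constraints: D(U) = {}

Answer: {}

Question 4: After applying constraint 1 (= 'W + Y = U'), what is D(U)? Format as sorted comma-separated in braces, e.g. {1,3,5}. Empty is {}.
Answer: {8}

Derivation:
Constraint 1 (W + Y = U) on D(W)={5,6,7,8,9} D(Y)={3,5,6,7,9} D(U)={3,5,7,8}: W {5,6,7,8,9}->{5}; Y {3,5,6,7,9}->{3}; U {3,5,7,8}->{8}
So after constraint 1: D(U) = {8}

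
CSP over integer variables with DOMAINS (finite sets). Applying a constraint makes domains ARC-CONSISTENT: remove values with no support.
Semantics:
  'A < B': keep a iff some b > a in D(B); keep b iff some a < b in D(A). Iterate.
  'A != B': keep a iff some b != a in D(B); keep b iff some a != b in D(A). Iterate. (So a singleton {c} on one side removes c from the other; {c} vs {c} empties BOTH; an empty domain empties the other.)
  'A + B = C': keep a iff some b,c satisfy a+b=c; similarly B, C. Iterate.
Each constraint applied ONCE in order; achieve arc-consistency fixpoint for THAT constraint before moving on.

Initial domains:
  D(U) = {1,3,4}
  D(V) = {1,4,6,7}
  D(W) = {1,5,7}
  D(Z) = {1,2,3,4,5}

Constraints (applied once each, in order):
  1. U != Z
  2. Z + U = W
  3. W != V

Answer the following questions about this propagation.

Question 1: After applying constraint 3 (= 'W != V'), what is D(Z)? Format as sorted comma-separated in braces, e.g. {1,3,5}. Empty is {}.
Answer: {1,2,3,4}

Derivation:
Constraint 1 (U != Z) on D(U)={1,3,4} D(Z)={1,2,3,4,5}: no change
Constraint 2 (Z + U = W) on D(Z)={1,2,3,4,5} D(U)={1,3,4} D(W)={1,5,7}: Z {1,2,3,4,5}->{1,2,3,4}; W {1,5,7}->{5,7}
Constraint 3 (W != V) on D(W)={5,7} D(V)={1,4,6,7}: no change
So after constraint 3: D(Z) = {1,2,3,4}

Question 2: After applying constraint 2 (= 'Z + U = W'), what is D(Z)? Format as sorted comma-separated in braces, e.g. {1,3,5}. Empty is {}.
Constraint 1 (U != Z) on D(U)={1,3,4} D(Z)={1,2,3,4,5}: no change
Constraint 2 (Z + U = W) on D(Z)={1,2,3,4,5} D(U)={1,3,4} D(W)={1,5,7}: Z {1,2,3,4,5}->{1,2,3,4}; W {1,5,7}->{5,7}
So after constraint 2: D(Z) = {1,2,3,4}

Answer: {1,2,3,4}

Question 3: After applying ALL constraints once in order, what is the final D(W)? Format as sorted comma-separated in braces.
Constraint 1 (U != Z) on D(U)={1,3,4} D(Z)={1,2,3,4,5}: no change
Constraint 2 (Z + U = W) on D(Z)={1,2,3,4,5} D(U)={1,3,4} D(W)={1,5,7}: Z {1,2,3,4,5}->{1,2,3,4}; W {1,5,7}->{5,7}
Constraint 3 (W != V) on D(W)={5,7} D(V)={1,4,6,7}: no change
So after all 3 constraints: D(W) = {5,7}

Answer: {5,7}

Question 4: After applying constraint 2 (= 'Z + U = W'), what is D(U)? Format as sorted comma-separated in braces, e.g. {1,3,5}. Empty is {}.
Constraint 1 (U != Z) on D(U)={1,3,4} D(Z)={1,2,3,4,5}: no change
Constraint 2 (Z + U = W) on D(Z)={1,2,3,4,5} D(U)={1,3,4} D(W)={1,5,7}: Z {1,2,3,4,5}->{1,2,3,4}; W {1,5,7}->{5,7}
So after constraint 2: D(U) = {1,3,4}

Answer: {1,3,4}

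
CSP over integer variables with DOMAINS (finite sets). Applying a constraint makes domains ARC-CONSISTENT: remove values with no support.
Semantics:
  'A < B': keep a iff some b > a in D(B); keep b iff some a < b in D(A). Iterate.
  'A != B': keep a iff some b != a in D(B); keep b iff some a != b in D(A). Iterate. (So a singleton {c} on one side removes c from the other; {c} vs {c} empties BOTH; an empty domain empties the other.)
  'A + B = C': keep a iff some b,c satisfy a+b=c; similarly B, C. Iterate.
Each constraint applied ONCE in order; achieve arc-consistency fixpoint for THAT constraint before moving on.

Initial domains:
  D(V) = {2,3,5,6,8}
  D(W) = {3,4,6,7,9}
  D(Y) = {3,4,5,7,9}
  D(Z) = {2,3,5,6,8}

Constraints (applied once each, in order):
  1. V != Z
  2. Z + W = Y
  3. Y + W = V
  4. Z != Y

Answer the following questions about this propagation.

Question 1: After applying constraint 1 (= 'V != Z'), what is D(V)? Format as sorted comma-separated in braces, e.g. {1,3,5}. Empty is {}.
Constraint 1 (V != Z) on D(V)={2,3,5,6,8} D(Z)={2,3,5,6,8}: no change
So after constraint 1: D(V) = {2,3,5,6,8}

Answer: {2,3,5,6,8}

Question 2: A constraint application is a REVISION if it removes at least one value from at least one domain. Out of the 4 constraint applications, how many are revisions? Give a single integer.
Constraint 1 (V != Z) on D(V)={2,3,5,6,8} D(Z)={2,3,5,6,8}: no change => not a revision
Constraint 2 (Z + W = Y) on D(Z)={2,3,5,6,8} D(W)={3,4,6,7,9} D(Y)={3,4,5,7,9}: Z {2,3,5,6,8}->{2,3,5,6}; W {3,4,6,7,9}->{3,4,6,7}; Y {3,4,5,7,9}->{5,7,9} => REVISION
Constraint 3 (Y + W = V) on D(Y)={5,7,9} D(W)={3,4,6,7} D(V)={2,3,5,6,8}: Y {5,7,9}->{5}; W {3,4,6,7}->{3}; V {2,3,5,6,8}->{8} => REVISION
Constraint 4 (Z != Y) on D(Z)={2,3,5,6} D(Y)={5}: Z {2,3,5,6}->{2,3,6} => REVISION
Total revisions = 3

Answer: 3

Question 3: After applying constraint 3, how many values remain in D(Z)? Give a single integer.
Constraint 1 (V != Z) on D(V)={2,3,5,6,8} D(Z)={2,3,5,6,8}: no change
Constraint 2 (Z + W = Y) on D(Z)={2,3,5,6,8} D(W)={3,4,6,7,9} D(Y)={3,4,5,7,9}: Z {2,3,5,6,8}->{2,3,5,6}; W {3,4,6,7,9}->{3,4,6,7}; Y {3,4,5,7,9}->{5,7,9}
Constraint 3 (Y + W = V) on D(Y)={5,7,9} D(W)={3,4,6,7} D(V)={2,3,5,6,8}: Y {5,7,9}->{5}; W {3,4,6,7}->{3}; V {2,3,5,6,8}->{8}
So after constraint 3: D(Z)={2,3,5,6}, size = 4

Answer: 4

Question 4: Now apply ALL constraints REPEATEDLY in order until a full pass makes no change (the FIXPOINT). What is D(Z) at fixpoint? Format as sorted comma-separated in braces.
pass 0 (initial): D(Z)={2,3,5,6,8}
pass 1: V {2,3,5,6,8}->{8}; W {3,4,6,7,9}->{3}; Y {3,4,5,7,9}->{5}; Z {2,3,5,6,8}->{2,3,6}
pass 2: Z {2,3,6}->{2}
pass 3: no change
Fixpoint after 3 passes: D(Z) = {2}

Answer: {2}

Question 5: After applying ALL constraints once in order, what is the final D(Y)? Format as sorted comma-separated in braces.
Constraint 1 (V != Z) on D(V)={2,3,5,6,8} D(Z)={2,3,5,6,8}: no change
Constraint 2 (Z + W = Y) on D(Z)={2,3,5,6,8} D(W)={3,4,6,7,9} D(Y)={3,4,5,7,9}: Z {2,3,5,6,8}->{2,3,5,6}; W {3,4,6,7,9}->{3,4,6,7}; Y {3,4,5,7,9}->{5,7,9}
Constraint 3 (Y + W = V) on D(Y)={5,7,9} D(W)={3,4,6,7} D(V)={2,3,5,6,8}: Y {5,7,9}->{5}; W {3,4,6,7}->{3}; V {2,3,5,6,8}->{8}
Constraint 4 (Z != Y) on D(Z)={2,3,5,6} D(Y)={5}: Z {2,3,5,6}->{2,3,6}
So after all 4 constraints: D(Y) = {5}

Answer: {5}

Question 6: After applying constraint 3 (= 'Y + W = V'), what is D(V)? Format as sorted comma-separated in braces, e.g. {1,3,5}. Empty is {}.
Constraint 1 (V != Z) on D(V)={2,3,5,6,8} D(Z)={2,3,5,6,8}: no change
Constraint 2 (Z + W = Y) on D(Z)={2,3,5,6,8} D(W)={3,4,6,7,9} D(Y)={3,4,5,7,9}: Z {2,3,5,6,8}->{2,3,5,6}; W {3,4,6,7,9}->{3,4,6,7}; Y {3,4,5,7,9}->{5,7,9}
Constraint 3 (Y + W = V) on D(Y)={5,7,9} D(W)={3,4,6,7} D(V)={2,3,5,6,8}: Y {5,7,9}->{5}; W {3,4,6,7}->{3}; V {2,3,5,6,8}->{8}
So after constraint 3: D(V) = {8}

Answer: {8}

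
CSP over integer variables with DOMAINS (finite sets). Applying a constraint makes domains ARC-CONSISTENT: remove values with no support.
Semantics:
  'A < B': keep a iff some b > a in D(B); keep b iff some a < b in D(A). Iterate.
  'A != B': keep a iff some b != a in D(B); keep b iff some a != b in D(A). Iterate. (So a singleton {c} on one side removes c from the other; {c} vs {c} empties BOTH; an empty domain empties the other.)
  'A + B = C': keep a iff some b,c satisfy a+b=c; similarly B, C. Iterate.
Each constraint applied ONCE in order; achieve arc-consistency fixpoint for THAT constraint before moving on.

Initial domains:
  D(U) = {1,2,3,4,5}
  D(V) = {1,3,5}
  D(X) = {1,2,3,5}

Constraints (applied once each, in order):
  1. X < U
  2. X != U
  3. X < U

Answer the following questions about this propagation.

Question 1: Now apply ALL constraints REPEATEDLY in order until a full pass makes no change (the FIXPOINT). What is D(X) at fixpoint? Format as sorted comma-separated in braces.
Answer: {1,2,3}

Derivation:
pass 0 (initial): D(X)={1,2,3,5}
pass 1: U {1,2,3,4,5}->{2,3,4,5}; X {1,2,3,5}->{1,2,3}
pass 2: no change
Fixpoint after 2 passes: D(X) = {1,2,3}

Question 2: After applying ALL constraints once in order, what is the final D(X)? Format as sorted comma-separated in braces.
Constraint 1 (X < U) on D(X)={1,2,3,5} D(U)={1,2,3,4,5}: X {1,2,3,5}->{1,2,3}; U {1,2,3,4,5}->{2,3,4,5}
Constraint 2 (X != U) on D(X)={1,2,3} D(U)={2,3,4,5}: no change
Constraint 3 (X < U) on D(X)={1,2,3} D(U)={2,3,4,5}: no change
So after all 3 constraints: D(X) = {1,2,3}

Answer: {1,2,3}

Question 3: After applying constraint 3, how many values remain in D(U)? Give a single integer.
Answer: 4

Derivation:
Constraint 1 (X < U) on D(X)={1,2,3,5} D(U)={1,2,3,4,5}: X {1,2,3,5}->{1,2,3}; U {1,2,3,4,5}->{2,3,4,5}
Constraint 2 (X != U) on D(X)={1,2,3} D(U)={2,3,4,5}: no change
Constraint 3 (X < U) on D(X)={1,2,3} D(U)={2,3,4,5}: no change
So after constraint 3: D(U)={2,3,4,5}, size = 4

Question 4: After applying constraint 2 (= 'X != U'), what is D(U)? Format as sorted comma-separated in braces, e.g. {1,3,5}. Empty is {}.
Answer: {2,3,4,5}

Derivation:
Constraint 1 (X < U) on D(X)={1,2,3,5} D(U)={1,2,3,4,5}: X {1,2,3,5}->{1,2,3}; U {1,2,3,4,5}->{2,3,4,5}
Constraint 2 (X != U) on D(X)={1,2,3} D(U)={2,3,4,5}: no change
So after constraint 2: D(U) = {2,3,4,5}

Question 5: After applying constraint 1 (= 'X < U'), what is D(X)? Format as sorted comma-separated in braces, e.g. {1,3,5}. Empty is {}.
Answer: {1,2,3}

Derivation:
Constraint 1 (X < U) on D(X)={1,2,3,5} D(U)={1,2,3,4,5}: X {1,2,3,5}->{1,2,3}; U {1,2,3,4,5}->{2,3,4,5}
So after constraint 1: D(X) = {1,2,3}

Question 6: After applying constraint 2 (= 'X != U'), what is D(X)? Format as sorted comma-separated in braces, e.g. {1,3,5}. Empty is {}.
Answer: {1,2,3}

Derivation:
Constraint 1 (X < U) on D(X)={1,2,3,5} D(U)={1,2,3,4,5}: X {1,2,3,5}->{1,2,3}; U {1,2,3,4,5}->{2,3,4,5}
Constraint 2 (X != U) on D(X)={1,2,3} D(U)={2,3,4,5}: no change
So after constraint 2: D(X) = {1,2,3}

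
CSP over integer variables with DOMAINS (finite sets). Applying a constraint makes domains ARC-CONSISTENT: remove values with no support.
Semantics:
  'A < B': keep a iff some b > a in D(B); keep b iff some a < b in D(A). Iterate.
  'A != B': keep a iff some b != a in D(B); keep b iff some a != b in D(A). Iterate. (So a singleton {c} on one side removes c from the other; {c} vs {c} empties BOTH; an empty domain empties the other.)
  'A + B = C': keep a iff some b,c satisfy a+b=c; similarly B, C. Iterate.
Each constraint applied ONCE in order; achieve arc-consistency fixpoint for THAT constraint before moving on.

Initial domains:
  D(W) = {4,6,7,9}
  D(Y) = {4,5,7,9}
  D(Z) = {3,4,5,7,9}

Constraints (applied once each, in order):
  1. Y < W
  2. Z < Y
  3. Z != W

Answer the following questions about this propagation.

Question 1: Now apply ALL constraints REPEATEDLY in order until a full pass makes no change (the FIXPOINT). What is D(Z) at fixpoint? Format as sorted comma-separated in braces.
pass 0 (initial): D(Z)={3,4,5,7,9}
pass 1: W {4,6,7,9}->{6,7,9}; Y {4,5,7,9}->{4,5,7}; Z {3,4,5,7,9}->{3,4,5}
pass 2: no change
Fixpoint after 2 passes: D(Z) = {3,4,5}

Answer: {3,4,5}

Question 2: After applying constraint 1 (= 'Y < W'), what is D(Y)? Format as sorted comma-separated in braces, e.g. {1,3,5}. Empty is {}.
Answer: {4,5,7}

Derivation:
Constraint 1 (Y < W) on D(Y)={4,5,7,9} D(W)={4,6,7,9}: Y {4,5,7,9}->{4,5,7}; W {4,6,7,9}->{6,7,9}
So after constraint 1: D(Y) = {4,5,7}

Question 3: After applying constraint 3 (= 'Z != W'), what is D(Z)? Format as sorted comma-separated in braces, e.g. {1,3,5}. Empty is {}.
Answer: {3,4,5}

Derivation:
Constraint 1 (Y < W) on D(Y)={4,5,7,9} D(W)={4,6,7,9}: Y {4,5,7,9}->{4,5,7}; W {4,6,7,9}->{6,7,9}
Constraint 2 (Z < Y) on D(Z)={3,4,5,7,9} D(Y)={4,5,7}: Z {3,4,5,7,9}->{3,4,5}
Constraint 3 (Z != W) on D(Z)={3,4,5} D(W)={6,7,9}: no change
So after constraint 3: D(Z) = {3,4,5}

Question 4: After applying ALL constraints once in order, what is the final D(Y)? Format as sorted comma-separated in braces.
Constraint 1 (Y < W) on D(Y)={4,5,7,9} D(W)={4,6,7,9}: Y {4,5,7,9}->{4,5,7}; W {4,6,7,9}->{6,7,9}
Constraint 2 (Z < Y) on D(Z)={3,4,5,7,9} D(Y)={4,5,7}: Z {3,4,5,7,9}->{3,4,5}
Constraint 3 (Z != W) on D(Z)={3,4,5} D(W)={6,7,9}: no change
So after all 3 constraints: D(Y) = {4,5,7}

Answer: {4,5,7}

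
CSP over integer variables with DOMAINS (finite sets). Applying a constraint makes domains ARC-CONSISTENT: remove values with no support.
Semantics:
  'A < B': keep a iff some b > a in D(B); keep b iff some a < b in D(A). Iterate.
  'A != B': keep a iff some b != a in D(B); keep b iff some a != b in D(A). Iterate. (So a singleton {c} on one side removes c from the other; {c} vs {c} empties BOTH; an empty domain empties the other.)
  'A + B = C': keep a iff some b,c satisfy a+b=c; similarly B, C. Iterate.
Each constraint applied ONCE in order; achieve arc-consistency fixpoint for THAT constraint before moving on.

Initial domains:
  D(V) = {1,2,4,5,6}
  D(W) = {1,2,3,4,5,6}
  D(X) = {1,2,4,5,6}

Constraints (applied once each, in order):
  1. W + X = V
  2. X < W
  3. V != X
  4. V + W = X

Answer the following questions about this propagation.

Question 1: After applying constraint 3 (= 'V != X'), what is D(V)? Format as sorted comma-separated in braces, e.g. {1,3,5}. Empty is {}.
Constraint 1 (W + X = V) on D(W)={1,2,3,4,5,6} D(X)={1,2,4,5,6} D(V)={1,2,4,5,6}: W {1,2,3,4,5,6}->{1,2,3,4,5}; X {1,2,4,5,6}->{1,2,4,5}; V {1,2,4,5,6}->{2,4,5,6}
Constraint 2 (X < W) on D(X)={1,2,4,5} D(W)={1,2,3,4,5}: X {1,2,4,5}->{1,2,4}; W {1,2,3,4,5}->{2,3,4,5}
Constraint 3 (V != X) on D(V)={2,4,5,6} D(X)={1,2,4}: no change
So after constraint 3: D(V) = {2,4,5,6}

Answer: {2,4,5,6}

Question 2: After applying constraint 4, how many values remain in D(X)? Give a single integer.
Constraint 1 (W + X = V) on D(W)={1,2,3,4,5,6} D(X)={1,2,4,5,6} D(V)={1,2,4,5,6}: W {1,2,3,4,5,6}->{1,2,3,4,5}; X {1,2,4,5,6}->{1,2,4,5}; V {1,2,4,5,6}->{2,4,5,6}
Constraint 2 (X < W) on D(X)={1,2,4,5} D(W)={1,2,3,4,5}: X {1,2,4,5}->{1,2,4}; W {1,2,3,4,5}->{2,3,4,5}
Constraint 3 (V != X) on D(V)={2,4,5,6} D(X)={1,2,4}: no change
Constraint 4 (V + W = X) on D(V)={2,4,5,6} D(W)={2,3,4,5} D(X)={1,2,4}: V {2,4,5,6}->{2}; W {2,3,4,5}->{2}; X {1,2,4}->{4}
So after constraint 4: D(X)={4}, size = 1

Answer: 1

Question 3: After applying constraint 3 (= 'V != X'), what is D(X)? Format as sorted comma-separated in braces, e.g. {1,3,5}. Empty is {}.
Constraint 1 (W + X = V) on D(W)={1,2,3,4,5,6} D(X)={1,2,4,5,6} D(V)={1,2,4,5,6}: W {1,2,3,4,5,6}->{1,2,3,4,5}; X {1,2,4,5,6}->{1,2,4,5}; V {1,2,4,5,6}->{2,4,5,6}
Constraint 2 (X < W) on D(X)={1,2,4,5} D(W)={1,2,3,4,5}: X {1,2,4,5}->{1,2,4}; W {1,2,3,4,5}->{2,3,4,5}
Constraint 3 (V != X) on D(V)={2,4,5,6} D(X)={1,2,4}: no change
So after constraint 3: D(X) = {1,2,4}

Answer: {1,2,4}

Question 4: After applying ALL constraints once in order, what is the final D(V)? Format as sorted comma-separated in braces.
Answer: {2}

Derivation:
Constraint 1 (W + X = V) on D(W)={1,2,3,4,5,6} D(X)={1,2,4,5,6} D(V)={1,2,4,5,6}: W {1,2,3,4,5,6}->{1,2,3,4,5}; X {1,2,4,5,6}->{1,2,4,5}; V {1,2,4,5,6}->{2,4,5,6}
Constraint 2 (X < W) on D(X)={1,2,4,5} D(W)={1,2,3,4,5}: X {1,2,4,5}->{1,2,4}; W {1,2,3,4,5}->{2,3,4,5}
Constraint 3 (V != X) on D(V)={2,4,5,6} D(X)={1,2,4}: no change
Constraint 4 (V + W = X) on D(V)={2,4,5,6} D(W)={2,3,4,5} D(X)={1,2,4}: V {2,4,5,6}->{2}; W {2,3,4,5}->{2}; X {1,2,4}->{4}
So after all 4 constraints: D(V) = {2}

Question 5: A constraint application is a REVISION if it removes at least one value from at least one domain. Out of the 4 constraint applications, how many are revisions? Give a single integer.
Answer: 3

Derivation:
Constraint 1 (W + X = V) on D(W)={1,2,3,4,5,6} D(X)={1,2,4,5,6} D(V)={1,2,4,5,6}: W {1,2,3,4,5,6}->{1,2,3,4,5}; X {1,2,4,5,6}->{1,2,4,5}; V {1,2,4,5,6}->{2,4,5,6} => REVISION
Constraint 2 (X < W) on D(X)={1,2,4,5} D(W)={1,2,3,4,5}: X {1,2,4,5}->{1,2,4}; W {1,2,3,4,5}->{2,3,4,5} => REVISION
Constraint 3 (V != X) on D(V)={2,4,5,6} D(X)={1,2,4}: no change => not a revision
Constraint 4 (V + W = X) on D(V)={2,4,5,6} D(W)={2,3,4,5} D(X)={1,2,4}: V {2,4,5,6}->{2}; W {2,3,4,5}->{2}; X {1,2,4}->{4} => REVISION
Total revisions = 3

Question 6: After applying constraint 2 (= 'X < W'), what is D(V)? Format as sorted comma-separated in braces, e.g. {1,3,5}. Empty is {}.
Constraint 1 (W + X = V) on D(W)={1,2,3,4,5,6} D(X)={1,2,4,5,6} D(V)={1,2,4,5,6}: W {1,2,3,4,5,6}->{1,2,3,4,5}; X {1,2,4,5,6}->{1,2,4,5}; V {1,2,4,5,6}->{2,4,5,6}
Constraint 2 (X < W) on D(X)={1,2,4,5} D(W)={1,2,3,4,5}: X {1,2,4,5}->{1,2,4}; W {1,2,3,4,5}->{2,3,4,5}
So after constraint 2: D(V) = {2,4,5,6}

Answer: {2,4,5,6}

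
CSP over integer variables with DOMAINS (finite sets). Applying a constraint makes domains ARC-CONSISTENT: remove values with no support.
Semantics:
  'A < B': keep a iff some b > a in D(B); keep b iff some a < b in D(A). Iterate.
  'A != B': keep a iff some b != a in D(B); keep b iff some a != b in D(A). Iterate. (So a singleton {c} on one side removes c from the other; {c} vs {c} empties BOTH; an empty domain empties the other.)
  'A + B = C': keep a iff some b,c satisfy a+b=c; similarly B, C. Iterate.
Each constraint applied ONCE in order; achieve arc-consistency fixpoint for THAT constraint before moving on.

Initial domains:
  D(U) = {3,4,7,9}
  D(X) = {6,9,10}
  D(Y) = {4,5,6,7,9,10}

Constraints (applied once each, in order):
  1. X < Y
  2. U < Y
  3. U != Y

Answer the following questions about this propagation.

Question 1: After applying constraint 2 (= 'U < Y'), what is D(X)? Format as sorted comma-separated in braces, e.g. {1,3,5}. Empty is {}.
Constraint 1 (X < Y) on D(X)={6,9,10} D(Y)={4,5,6,7,9,10}: X {6,9,10}->{6,9}; Y {4,5,6,7,9,10}->{7,9,10}
Constraint 2 (U < Y) on D(U)={3,4,7,9} D(Y)={7,9,10}: no change
So after constraint 2: D(X) = {6,9}

Answer: {6,9}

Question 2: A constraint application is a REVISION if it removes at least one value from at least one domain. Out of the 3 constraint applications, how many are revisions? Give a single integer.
Constraint 1 (X < Y) on D(X)={6,9,10} D(Y)={4,5,6,7,9,10}: X {6,9,10}->{6,9}; Y {4,5,6,7,9,10}->{7,9,10} => REVISION
Constraint 2 (U < Y) on D(U)={3,4,7,9} D(Y)={7,9,10}: no change => not a revision
Constraint 3 (U != Y) on D(U)={3,4,7,9} D(Y)={7,9,10}: no change => not a revision
Total revisions = 1

Answer: 1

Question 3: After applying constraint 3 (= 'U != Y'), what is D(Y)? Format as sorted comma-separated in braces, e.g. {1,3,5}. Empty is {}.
Constraint 1 (X < Y) on D(X)={6,9,10} D(Y)={4,5,6,7,9,10}: X {6,9,10}->{6,9}; Y {4,5,6,7,9,10}->{7,9,10}
Constraint 2 (U < Y) on D(U)={3,4,7,9} D(Y)={7,9,10}: no change
Constraint 3 (U != Y) on D(U)={3,4,7,9} D(Y)={7,9,10}: no change
So after constraint 3: D(Y) = {7,9,10}

Answer: {7,9,10}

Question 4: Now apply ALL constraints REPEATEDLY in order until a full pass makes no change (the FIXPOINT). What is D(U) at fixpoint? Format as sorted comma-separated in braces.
Answer: {3,4,7,9}

Derivation:
pass 0 (initial): D(U)={3,4,7,9}
pass 1: X {6,9,10}->{6,9}; Y {4,5,6,7,9,10}->{7,9,10}
pass 2: no change
Fixpoint after 2 passes: D(U) = {3,4,7,9}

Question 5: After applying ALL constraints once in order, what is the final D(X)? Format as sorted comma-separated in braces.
Answer: {6,9}

Derivation:
Constraint 1 (X < Y) on D(X)={6,9,10} D(Y)={4,5,6,7,9,10}: X {6,9,10}->{6,9}; Y {4,5,6,7,9,10}->{7,9,10}
Constraint 2 (U < Y) on D(U)={3,4,7,9} D(Y)={7,9,10}: no change
Constraint 3 (U != Y) on D(U)={3,4,7,9} D(Y)={7,9,10}: no change
So after all 3 constraints: D(X) = {6,9}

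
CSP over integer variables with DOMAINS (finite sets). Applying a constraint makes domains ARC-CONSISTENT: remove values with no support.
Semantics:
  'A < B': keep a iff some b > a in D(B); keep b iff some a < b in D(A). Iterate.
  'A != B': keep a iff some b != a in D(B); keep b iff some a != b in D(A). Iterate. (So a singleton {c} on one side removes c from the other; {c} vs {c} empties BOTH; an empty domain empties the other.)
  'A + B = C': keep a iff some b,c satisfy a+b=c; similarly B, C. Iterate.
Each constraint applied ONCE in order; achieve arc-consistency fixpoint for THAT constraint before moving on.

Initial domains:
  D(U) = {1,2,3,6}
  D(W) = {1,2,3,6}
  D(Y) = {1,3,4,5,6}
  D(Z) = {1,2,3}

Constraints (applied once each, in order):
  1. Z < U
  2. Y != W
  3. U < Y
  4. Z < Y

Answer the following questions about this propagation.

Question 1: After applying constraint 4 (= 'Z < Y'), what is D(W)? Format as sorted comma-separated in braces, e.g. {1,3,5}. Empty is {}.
Constraint 1 (Z < U) on D(Z)={1,2,3} D(U)={1,2,3,6}: U {1,2,3,6}->{2,3,6}
Constraint 2 (Y != W) on D(Y)={1,3,4,5,6} D(W)={1,2,3,6}: no change
Constraint 3 (U < Y) on D(U)={2,3,6} D(Y)={1,3,4,5,6}: U {2,3,6}->{2,3}; Y {1,3,4,5,6}->{3,4,5,6}
Constraint 4 (Z < Y) on D(Z)={1,2,3} D(Y)={3,4,5,6}: no change
So after constraint 4: D(W) = {1,2,3,6}

Answer: {1,2,3,6}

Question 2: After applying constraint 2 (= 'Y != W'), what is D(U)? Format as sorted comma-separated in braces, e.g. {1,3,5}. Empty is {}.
Constraint 1 (Z < U) on D(Z)={1,2,3} D(U)={1,2,3,6}: U {1,2,3,6}->{2,3,6}
Constraint 2 (Y != W) on D(Y)={1,3,4,5,6} D(W)={1,2,3,6}: no change
So after constraint 2: D(U) = {2,3,6}

Answer: {2,3,6}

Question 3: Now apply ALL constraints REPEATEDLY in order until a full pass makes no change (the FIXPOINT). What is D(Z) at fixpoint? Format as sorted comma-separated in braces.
Answer: {1,2}

Derivation:
pass 0 (initial): D(Z)={1,2,3}
pass 1: U {1,2,3,6}->{2,3}; Y {1,3,4,5,6}->{3,4,5,6}
pass 2: Z {1,2,3}->{1,2}
pass 3: no change
Fixpoint after 3 passes: D(Z) = {1,2}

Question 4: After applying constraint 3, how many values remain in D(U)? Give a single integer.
Constraint 1 (Z < U) on D(Z)={1,2,3} D(U)={1,2,3,6}: U {1,2,3,6}->{2,3,6}
Constraint 2 (Y != W) on D(Y)={1,3,4,5,6} D(W)={1,2,3,6}: no change
Constraint 3 (U < Y) on D(U)={2,3,6} D(Y)={1,3,4,5,6}: U {2,3,6}->{2,3}; Y {1,3,4,5,6}->{3,4,5,6}
So after constraint 3: D(U)={2,3}, size = 2

Answer: 2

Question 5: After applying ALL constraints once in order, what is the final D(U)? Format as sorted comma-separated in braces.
Constraint 1 (Z < U) on D(Z)={1,2,3} D(U)={1,2,3,6}: U {1,2,3,6}->{2,3,6}
Constraint 2 (Y != W) on D(Y)={1,3,4,5,6} D(W)={1,2,3,6}: no change
Constraint 3 (U < Y) on D(U)={2,3,6} D(Y)={1,3,4,5,6}: U {2,3,6}->{2,3}; Y {1,3,4,5,6}->{3,4,5,6}
Constraint 4 (Z < Y) on D(Z)={1,2,3} D(Y)={3,4,5,6}: no change
So after all 4 constraints: D(U) = {2,3}

Answer: {2,3}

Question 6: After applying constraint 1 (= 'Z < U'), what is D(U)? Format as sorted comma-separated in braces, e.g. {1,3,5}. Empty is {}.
Answer: {2,3,6}

Derivation:
Constraint 1 (Z < U) on D(Z)={1,2,3} D(U)={1,2,3,6}: U {1,2,3,6}->{2,3,6}
So after constraint 1: D(U) = {2,3,6}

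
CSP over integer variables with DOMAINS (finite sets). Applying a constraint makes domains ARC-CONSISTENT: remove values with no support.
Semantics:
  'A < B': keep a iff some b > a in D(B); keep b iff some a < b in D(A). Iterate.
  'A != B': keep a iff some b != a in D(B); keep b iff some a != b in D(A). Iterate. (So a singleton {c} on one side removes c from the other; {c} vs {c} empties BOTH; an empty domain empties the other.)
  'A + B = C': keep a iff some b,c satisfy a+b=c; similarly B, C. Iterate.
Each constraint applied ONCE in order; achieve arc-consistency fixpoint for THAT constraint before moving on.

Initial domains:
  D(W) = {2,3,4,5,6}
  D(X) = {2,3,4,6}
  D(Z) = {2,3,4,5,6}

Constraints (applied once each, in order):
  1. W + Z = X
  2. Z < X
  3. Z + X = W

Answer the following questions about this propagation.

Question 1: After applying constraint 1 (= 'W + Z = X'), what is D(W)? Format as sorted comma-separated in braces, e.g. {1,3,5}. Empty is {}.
Answer: {2,3,4}

Derivation:
Constraint 1 (W + Z = X) on D(W)={2,3,4,5,6} D(Z)={2,3,4,5,6} D(X)={2,3,4,6}: W {2,3,4,5,6}->{2,3,4}; Z {2,3,4,5,6}->{2,3,4}; X {2,3,4,6}->{4,6}
So after constraint 1: D(W) = {2,3,4}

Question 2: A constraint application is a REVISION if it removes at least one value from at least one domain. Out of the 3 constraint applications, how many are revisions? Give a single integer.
Constraint 1 (W + Z = X) on D(W)={2,3,4,5,6} D(Z)={2,3,4,5,6} D(X)={2,3,4,6}: W {2,3,4,5,6}->{2,3,4}; Z {2,3,4,5,6}->{2,3,4}; X {2,3,4,6}->{4,6} => REVISION
Constraint 2 (Z < X) on D(Z)={2,3,4} D(X)={4,6}: no change => not a revision
Constraint 3 (Z + X = W) on D(Z)={2,3,4} D(X)={4,6} D(W)={2,3,4}: Z {2,3,4}->{}; X {4,6}->{}; W {2,3,4}->{} => REVISION
Total revisions = 2

Answer: 2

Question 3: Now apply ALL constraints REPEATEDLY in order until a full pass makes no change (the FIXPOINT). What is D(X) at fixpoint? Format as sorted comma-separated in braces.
Answer: {}

Derivation:
pass 0 (initial): D(X)={2,3,4,6}
pass 1: W {2,3,4,5,6}->{}; X {2,3,4,6}->{}; Z {2,3,4,5,6}->{}
pass 2: no change
Fixpoint after 2 passes: D(X) = {}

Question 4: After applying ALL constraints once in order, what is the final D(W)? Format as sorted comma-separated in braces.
Answer: {}

Derivation:
Constraint 1 (W + Z = X) on D(W)={2,3,4,5,6} D(Z)={2,3,4,5,6} D(X)={2,3,4,6}: W {2,3,4,5,6}->{2,3,4}; Z {2,3,4,5,6}->{2,3,4}; X {2,3,4,6}->{4,6}
Constraint 2 (Z < X) on D(Z)={2,3,4} D(X)={4,6}: no change
Constraint 3 (Z + X = W) on D(Z)={2,3,4} D(X)={4,6} D(W)={2,3,4}: Z {2,3,4}->{}; X {4,6}->{}; W {2,3,4}->{}
So after all 3 constraints: D(W) = {}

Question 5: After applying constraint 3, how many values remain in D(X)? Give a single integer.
Answer: 0

Derivation:
Constraint 1 (W + Z = X) on D(W)={2,3,4,5,6} D(Z)={2,3,4,5,6} D(X)={2,3,4,6}: W {2,3,4,5,6}->{2,3,4}; Z {2,3,4,5,6}->{2,3,4}; X {2,3,4,6}->{4,6}
Constraint 2 (Z < X) on D(Z)={2,3,4} D(X)={4,6}: no change
Constraint 3 (Z + X = W) on D(Z)={2,3,4} D(X)={4,6} D(W)={2,3,4}: Z {2,3,4}->{}; X {4,6}->{}; W {2,3,4}->{}
So after constraint 3: D(X)={}, size = 0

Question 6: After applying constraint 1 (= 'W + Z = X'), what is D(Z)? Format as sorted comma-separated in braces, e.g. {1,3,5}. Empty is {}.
Answer: {2,3,4}

Derivation:
Constraint 1 (W + Z = X) on D(W)={2,3,4,5,6} D(Z)={2,3,4,5,6} D(X)={2,3,4,6}: W {2,3,4,5,6}->{2,3,4}; Z {2,3,4,5,6}->{2,3,4}; X {2,3,4,6}->{4,6}
So after constraint 1: D(Z) = {2,3,4}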